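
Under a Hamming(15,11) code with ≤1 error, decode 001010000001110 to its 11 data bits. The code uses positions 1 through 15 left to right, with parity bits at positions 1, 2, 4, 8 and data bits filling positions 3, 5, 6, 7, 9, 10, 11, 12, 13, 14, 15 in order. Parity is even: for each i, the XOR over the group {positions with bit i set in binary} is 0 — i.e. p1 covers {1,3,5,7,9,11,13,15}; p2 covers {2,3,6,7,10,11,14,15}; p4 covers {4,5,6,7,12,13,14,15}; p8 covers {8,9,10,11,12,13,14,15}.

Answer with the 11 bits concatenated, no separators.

11001001110

s1 (pos 1,3,5,7,9,11,13,15): 0⊕1⊕1⊕0⊕0⊕0⊕1⊕0 = 1
s2 (pos 2,3,6,7,10,11,14,15): 0⊕1⊕0⊕0⊕0⊕0⊕1⊕0 = 0
s4 (pos 4,5,6,7,12,13,14,15): 0⊕1⊕0⊕0⊕1⊕1⊕1⊕0 = 0
s8 (pos 8,9,10,11,12,13,14,15): 0⊕0⊕0⊕0⊕1⊕1⊕1⊕0 = 1
Syndrome s8…s1 = 1001 → error at position 9.
Flip position 9: 001010000001110 → 001010001001110
Read data bits from positions 3,5,6,7,9,10,11,12,13,14,15: 11001001110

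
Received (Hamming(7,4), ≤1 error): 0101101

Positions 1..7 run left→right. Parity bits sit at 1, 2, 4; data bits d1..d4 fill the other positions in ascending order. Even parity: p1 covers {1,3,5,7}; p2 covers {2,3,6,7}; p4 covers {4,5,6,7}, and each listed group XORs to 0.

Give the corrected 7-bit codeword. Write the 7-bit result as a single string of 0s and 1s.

0100101

s1 (pos 1,3,5,7): 0⊕0⊕1⊕1 = 0
s2 (pos 2,3,6,7): 1⊕0⊕0⊕1 = 0
s4 (pos 4,5,6,7): 1⊕1⊕0⊕1 = 1
Syndrome s4…s1 = 100 → error at position 4.
Flip position 4: 0101101 → 0100101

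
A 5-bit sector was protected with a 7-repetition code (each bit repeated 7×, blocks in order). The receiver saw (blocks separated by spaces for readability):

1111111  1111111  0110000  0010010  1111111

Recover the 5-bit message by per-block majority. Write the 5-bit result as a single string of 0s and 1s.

Block 1 (1111111): 7 ones → 1
Block 2 (1111111): 7 ones → 1
Block 3 (0110000): 2 ones → 0
Block 4 (0010010): 2 ones → 0
Block 5 (1111111): 7 ones → 1

11001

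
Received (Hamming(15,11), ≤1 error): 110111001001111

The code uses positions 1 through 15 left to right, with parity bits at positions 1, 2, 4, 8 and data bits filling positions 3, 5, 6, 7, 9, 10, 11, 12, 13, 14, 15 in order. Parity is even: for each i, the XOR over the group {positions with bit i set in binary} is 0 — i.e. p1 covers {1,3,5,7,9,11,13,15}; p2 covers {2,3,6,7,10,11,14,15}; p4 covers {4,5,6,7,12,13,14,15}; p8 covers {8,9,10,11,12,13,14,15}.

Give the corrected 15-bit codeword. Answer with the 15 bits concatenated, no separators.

s1 (pos 1,3,5,7,9,11,13,15): 1⊕0⊕1⊕0⊕1⊕0⊕1⊕1 = 1
s2 (pos 2,3,6,7,10,11,14,15): 1⊕0⊕1⊕0⊕0⊕0⊕1⊕1 = 0
s4 (pos 4,5,6,7,12,13,14,15): 1⊕1⊕1⊕0⊕1⊕1⊕1⊕1 = 1
s8 (pos 8,9,10,11,12,13,14,15): 0⊕1⊕0⊕0⊕1⊕1⊕1⊕1 = 1
Syndrome s8…s1 = 1101 → error at position 13.
Flip position 13: 110111001001111 → 110111001001011

110111001001011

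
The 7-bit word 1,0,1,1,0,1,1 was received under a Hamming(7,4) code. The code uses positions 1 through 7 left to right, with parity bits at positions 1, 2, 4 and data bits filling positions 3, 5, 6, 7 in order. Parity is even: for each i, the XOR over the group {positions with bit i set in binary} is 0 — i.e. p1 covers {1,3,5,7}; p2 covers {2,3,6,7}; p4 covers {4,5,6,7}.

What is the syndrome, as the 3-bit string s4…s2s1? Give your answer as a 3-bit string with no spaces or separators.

s1 (pos 1,3,5,7): 1⊕1⊕0⊕1 = 1
s2 (pos 2,3,6,7): 0⊕1⊕1⊕1 = 1
s4 (pos 4,5,6,7): 1⊕0⊕1⊕1 = 1
Syndrome s4…s1 = 111 → error at position 7.

111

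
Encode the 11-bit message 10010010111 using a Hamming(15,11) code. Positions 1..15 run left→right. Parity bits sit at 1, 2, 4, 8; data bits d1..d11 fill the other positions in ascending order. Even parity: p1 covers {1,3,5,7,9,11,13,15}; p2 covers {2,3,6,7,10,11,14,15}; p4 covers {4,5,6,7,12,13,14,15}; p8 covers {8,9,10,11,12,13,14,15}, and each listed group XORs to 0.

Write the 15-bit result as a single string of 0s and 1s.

111000100010111

Place data at non-parity positions: p1 p2 1 p4 0 0 1 p8 0 0 1 0 1 1 1
p1 (pos 1,3,5,7,9,11,13,15): XOR of data positions = 1⊕0⊕1⊕0⊕1⊕1⊕1 = 1
p2 (pos 2,3,6,7,10,11,14,15): XOR of data positions = 1⊕0⊕1⊕0⊕1⊕1⊕1 = 1
p4 (pos 4,5,6,7,12,13,14,15): XOR of data positions = 0⊕0⊕1⊕0⊕1⊕1⊕1 = 0
p8 (pos 8,9,10,11,12,13,14,15): XOR of data positions = 0⊕0⊕1⊕0⊕1⊕1⊕1 = 0
Codeword: 111000100010111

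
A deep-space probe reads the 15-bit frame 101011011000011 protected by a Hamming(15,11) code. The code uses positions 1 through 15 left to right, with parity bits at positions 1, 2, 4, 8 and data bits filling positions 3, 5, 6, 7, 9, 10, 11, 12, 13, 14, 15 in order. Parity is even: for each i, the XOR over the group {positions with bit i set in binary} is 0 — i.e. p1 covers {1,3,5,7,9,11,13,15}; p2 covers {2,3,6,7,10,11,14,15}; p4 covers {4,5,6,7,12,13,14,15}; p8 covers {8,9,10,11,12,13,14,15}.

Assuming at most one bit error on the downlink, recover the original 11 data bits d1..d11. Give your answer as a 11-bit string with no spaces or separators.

s1 (pos 1,3,5,7,9,11,13,15): 1⊕1⊕1⊕0⊕1⊕0⊕0⊕1 = 1
s2 (pos 2,3,6,7,10,11,14,15): 0⊕1⊕1⊕0⊕0⊕0⊕1⊕1 = 0
s4 (pos 4,5,6,7,12,13,14,15): 0⊕1⊕1⊕0⊕0⊕0⊕1⊕1 = 0
s8 (pos 8,9,10,11,12,13,14,15): 1⊕1⊕0⊕0⊕0⊕0⊕1⊕1 = 0
Syndrome s8…s1 = 0001 → error at position 1.
Flip position 1: 101011011000011 → 001011011000011
Read data bits from positions 3,5,6,7,9,10,11,12,13,14,15: 11101000011

11101000011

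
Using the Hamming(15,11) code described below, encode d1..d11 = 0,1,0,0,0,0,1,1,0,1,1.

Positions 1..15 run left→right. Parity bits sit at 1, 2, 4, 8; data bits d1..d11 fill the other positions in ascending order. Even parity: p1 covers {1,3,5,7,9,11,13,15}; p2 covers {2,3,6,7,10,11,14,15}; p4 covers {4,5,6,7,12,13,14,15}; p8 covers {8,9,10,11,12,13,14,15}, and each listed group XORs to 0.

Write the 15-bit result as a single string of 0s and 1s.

110010000011011

Place data at non-parity positions: p1 p2 0 p4 1 0 0 p8 0 0 1 1 0 1 1
p1 (pos 1,3,5,7,9,11,13,15): XOR of data positions = 0⊕1⊕0⊕0⊕1⊕0⊕1 = 1
p2 (pos 2,3,6,7,10,11,14,15): XOR of data positions = 0⊕0⊕0⊕0⊕1⊕1⊕1 = 1
p4 (pos 4,5,6,7,12,13,14,15): XOR of data positions = 1⊕0⊕0⊕1⊕0⊕1⊕1 = 0
p8 (pos 8,9,10,11,12,13,14,15): XOR of data positions = 0⊕0⊕1⊕1⊕0⊕1⊕1 = 0
Codeword: 110010000011011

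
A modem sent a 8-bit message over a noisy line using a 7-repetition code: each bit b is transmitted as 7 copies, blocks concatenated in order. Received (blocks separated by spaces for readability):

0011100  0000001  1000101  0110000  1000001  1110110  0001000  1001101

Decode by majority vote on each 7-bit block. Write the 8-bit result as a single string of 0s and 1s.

Block 1 (0011100): 3 ones → 0
Block 2 (0000001): 1 one → 0
Block 3 (1000101): 3 ones → 0
Block 4 (0110000): 2 ones → 0
Block 5 (1000001): 2 ones → 0
Block 6 (1110110): 5 ones → 1
Block 7 (0001000): 1 one → 0
Block 8 (1001101): 4 ones → 1

00000101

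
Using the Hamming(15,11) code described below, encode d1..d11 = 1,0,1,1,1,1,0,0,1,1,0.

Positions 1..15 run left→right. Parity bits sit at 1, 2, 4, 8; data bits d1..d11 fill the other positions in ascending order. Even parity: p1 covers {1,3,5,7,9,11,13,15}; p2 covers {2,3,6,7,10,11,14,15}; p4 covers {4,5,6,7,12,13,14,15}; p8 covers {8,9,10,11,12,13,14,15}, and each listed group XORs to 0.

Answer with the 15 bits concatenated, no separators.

Place data at non-parity positions: p1 p2 1 p4 0 1 1 p8 1 1 0 0 1 1 0
p1 (pos 1,3,5,7,9,11,13,15): XOR of data positions = 1⊕0⊕1⊕1⊕0⊕1⊕0 = 0
p2 (pos 2,3,6,7,10,11,14,15): XOR of data positions = 1⊕1⊕1⊕1⊕0⊕1⊕0 = 1
p4 (pos 4,5,6,7,12,13,14,15): XOR of data positions = 0⊕1⊕1⊕0⊕1⊕1⊕0 = 0
p8 (pos 8,9,10,11,12,13,14,15): XOR of data positions = 1⊕1⊕0⊕0⊕1⊕1⊕0 = 0
Codeword: 011001101100110

011001101100110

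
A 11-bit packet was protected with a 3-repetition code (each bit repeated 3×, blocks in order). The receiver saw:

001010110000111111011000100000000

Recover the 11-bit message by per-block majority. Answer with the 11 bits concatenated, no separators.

Block 1 (001): 1 one → 0
Block 2 (010): 1 one → 0
Block 3 (110): 2 ones → 1
Block 4 (000): 0 ones → 0
Block 5 (111): 3 ones → 1
Block 6 (111): 3 ones → 1
Block 7 (011): 2 ones → 1
Block 8 (000): 0 ones → 0
Block 9 (100): 1 one → 0
Block 10 (000): 0 ones → 0
Block 11 (000): 0 ones → 0

00101110000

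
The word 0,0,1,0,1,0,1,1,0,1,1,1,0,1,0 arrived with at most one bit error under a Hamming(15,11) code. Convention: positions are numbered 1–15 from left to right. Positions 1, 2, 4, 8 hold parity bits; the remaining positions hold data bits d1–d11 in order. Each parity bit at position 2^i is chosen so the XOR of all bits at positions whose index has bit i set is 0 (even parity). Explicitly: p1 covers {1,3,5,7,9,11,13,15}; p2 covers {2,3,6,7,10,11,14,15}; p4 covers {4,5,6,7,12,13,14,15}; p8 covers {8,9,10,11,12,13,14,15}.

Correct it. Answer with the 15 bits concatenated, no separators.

s1 (pos 1,3,5,7,9,11,13,15): 0⊕1⊕1⊕1⊕0⊕1⊕0⊕0 = 0
s2 (pos 2,3,6,7,10,11,14,15): 0⊕1⊕0⊕1⊕1⊕1⊕1⊕0 = 1
s4 (pos 4,5,6,7,12,13,14,15): 0⊕1⊕0⊕1⊕1⊕0⊕1⊕0 = 0
s8 (pos 8,9,10,11,12,13,14,15): 1⊕0⊕1⊕1⊕1⊕0⊕1⊕0 = 1
Syndrome s8…s1 = 1010 → error at position 10.
Flip position 10: 001010110111010 → 001010110011010

001010110011010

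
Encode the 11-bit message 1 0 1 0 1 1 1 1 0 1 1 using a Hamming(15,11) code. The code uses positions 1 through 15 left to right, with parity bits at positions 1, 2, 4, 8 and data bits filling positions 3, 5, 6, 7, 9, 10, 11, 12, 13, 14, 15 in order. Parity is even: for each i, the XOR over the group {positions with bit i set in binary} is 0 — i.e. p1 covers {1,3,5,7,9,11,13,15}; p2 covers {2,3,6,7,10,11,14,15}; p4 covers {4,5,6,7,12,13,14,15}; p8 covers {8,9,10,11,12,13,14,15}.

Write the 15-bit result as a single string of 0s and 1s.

Place data at non-parity positions: p1 p2 1 p4 0 1 0 p8 1 1 1 1 0 1 1
p1 (pos 1,3,5,7,9,11,13,15): XOR of data positions = 1⊕0⊕0⊕1⊕1⊕0⊕1 = 0
p2 (pos 2,3,6,7,10,11,14,15): XOR of data positions = 1⊕1⊕0⊕1⊕1⊕1⊕1 = 0
p4 (pos 4,5,6,7,12,13,14,15): XOR of data positions = 0⊕1⊕0⊕1⊕0⊕1⊕1 = 0
p8 (pos 8,9,10,11,12,13,14,15): XOR of data positions = 1⊕1⊕1⊕1⊕0⊕1⊕1 = 0
Codeword: 001001001111011

001001001111011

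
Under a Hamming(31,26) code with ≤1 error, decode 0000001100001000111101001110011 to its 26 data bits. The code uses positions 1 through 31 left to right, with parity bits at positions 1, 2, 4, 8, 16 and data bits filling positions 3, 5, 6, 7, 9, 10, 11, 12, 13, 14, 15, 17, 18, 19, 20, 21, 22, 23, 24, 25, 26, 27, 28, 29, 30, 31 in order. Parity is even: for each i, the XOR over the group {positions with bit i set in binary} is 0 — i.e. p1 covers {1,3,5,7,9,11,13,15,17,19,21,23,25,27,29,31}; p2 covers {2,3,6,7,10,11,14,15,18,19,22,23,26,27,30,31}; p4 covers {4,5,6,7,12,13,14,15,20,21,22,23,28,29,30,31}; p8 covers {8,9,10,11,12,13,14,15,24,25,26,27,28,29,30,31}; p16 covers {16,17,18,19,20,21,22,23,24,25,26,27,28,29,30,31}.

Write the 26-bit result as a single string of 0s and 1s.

s1 (pos 1,3,5,7,9,11,13,15,17,19,21,23,25,27,29,31): 0⊕0⊕0⊕1⊕0⊕0⊕1⊕0⊕1⊕1⊕0⊕0⊕1⊕1⊕0⊕1 = 1
s2 (pos 2,3,6,7,10,11,14,15,18,19,22,23,26,27,30,31): 0⊕0⊕0⊕1⊕0⊕0⊕0⊕0⊕1⊕1⊕1⊕0⊕1⊕1⊕1⊕1 = 0
s4 (pos 4,5,6,7,12,13,14,15,20,21,22,23,28,29,30,31): 0⊕0⊕0⊕1⊕0⊕1⊕0⊕0⊕1⊕0⊕1⊕0⊕0⊕0⊕1⊕1 = 0
s8 (pos 8,9,10,11,12,13,14,15,24,25,26,27,28,29,30,31): 1⊕0⊕0⊕0⊕0⊕1⊕0⊕0⊕0⊕1⊕1⊕1⊕0⊕0⊕1⊕1 = 1
s16 (pos 16,17,18,19,20,21,22,23,24,25,26,27,28,29,30,31): 0⊕1⊕1⊕1⊕1⊕0⊕1⊕0⊕0⊕1⊕1⊕1⊕0⊕0⊕1⊕1 = 0
Syndrome s16…s1 = 01001 → error at position 9.
Flip position 9: 0000001100001000111101001110011 → 0000001110001000111101001110011
Read data bits from positions 3,5,6,7,9,10,11,12,13,14,15,17,18,19,20,21,22,23,24,25,26,27,28,29,30,31: 00011000100111101001110011

00011000100111101001110011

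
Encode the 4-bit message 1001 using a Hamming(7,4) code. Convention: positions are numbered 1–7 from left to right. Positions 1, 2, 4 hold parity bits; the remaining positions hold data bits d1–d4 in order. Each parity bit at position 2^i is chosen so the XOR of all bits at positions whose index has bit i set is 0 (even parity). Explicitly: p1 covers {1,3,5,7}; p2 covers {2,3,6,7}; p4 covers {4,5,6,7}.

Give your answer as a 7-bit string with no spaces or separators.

0011001

Place data at non-parity positions: p1 p2 1 p4 0 0 1
p1 (pos 1,3,5,7): XOR of data positions = 1⊕0⊕1 = 0
p2 (pos 2,3,6,7): XOR of data positions = 1⊕0⊕1 = 0
p4 (pos 4,5,6,7): XOR of data positions = 0⊕0⊕1 = 1
Codeword: 0011001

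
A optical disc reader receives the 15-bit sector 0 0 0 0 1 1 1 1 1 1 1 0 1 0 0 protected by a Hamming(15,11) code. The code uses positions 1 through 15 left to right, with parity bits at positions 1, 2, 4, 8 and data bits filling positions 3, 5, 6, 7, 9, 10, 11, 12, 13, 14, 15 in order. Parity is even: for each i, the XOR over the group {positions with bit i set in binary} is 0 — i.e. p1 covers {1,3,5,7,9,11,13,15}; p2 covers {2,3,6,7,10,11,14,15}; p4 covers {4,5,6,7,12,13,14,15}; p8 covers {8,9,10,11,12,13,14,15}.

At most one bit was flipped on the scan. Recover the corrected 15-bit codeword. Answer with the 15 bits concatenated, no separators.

000011110110100

s1 (pos 1,3,5,7,9,11,13,15): 0⊕0⊕1⊕1⊕1⊕1⊕1⊕0 = 1
s2 (pos 2,3,6,7,10,11,14,15): 0⊕0⊕1⊕1⊕1⊕1⊕0⊕0 = 0
s4 (pos 4,5,6,7,12,13,14,15): 0⊕1⊕1⊕1⊕0⊕1⊕0⊕0 = 0
s8 (pos 8,9,10,11,12,13,14,15): 1⊕1⊕1⊕1⊕0⊕1⊕0⊕0 = 1
Syndrome s8…s1 = 1001 → error at position 9.
Flip position 9: 000011111110100 → 000011110110100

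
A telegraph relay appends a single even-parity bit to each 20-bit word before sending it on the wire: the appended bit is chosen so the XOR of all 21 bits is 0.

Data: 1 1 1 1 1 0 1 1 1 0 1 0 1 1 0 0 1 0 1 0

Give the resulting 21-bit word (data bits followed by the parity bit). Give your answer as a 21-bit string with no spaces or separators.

111110111010110010101

XOR of the 20 data bits: 1⊕1⊕1⊕1⊕1⊕0⊕1⊕1⊕1⊕0⊕1⊕0⊕1⊕1⊕0⊕0⊕1⊕0⊕1⊕0 = 1
Parity bit = 1 (so all 21 bits XOR to 0).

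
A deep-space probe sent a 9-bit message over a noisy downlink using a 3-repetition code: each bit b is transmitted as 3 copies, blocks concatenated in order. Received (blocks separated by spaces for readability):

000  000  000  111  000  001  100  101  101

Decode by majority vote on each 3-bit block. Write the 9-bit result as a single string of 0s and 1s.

000100011

Block 1 (000): 0 ones → 0
Block 2 (000): 0 ones → 0
Block 3 (000): 0 ones → 0
Block 4 (111): 3 ones → 1
Block 5 (000): 0 ones → 0
Block 6 (001): 1 one → 0
Block 7 (100): 1 one → 0
Block 8 (101): 2 ones → 1
Block 9 (101): 2 ones → 1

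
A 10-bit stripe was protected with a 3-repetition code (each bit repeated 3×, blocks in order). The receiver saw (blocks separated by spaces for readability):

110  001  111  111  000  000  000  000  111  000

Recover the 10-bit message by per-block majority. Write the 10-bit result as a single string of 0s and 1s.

Block 1 (110): 2 ones → 1
Block 2 (001): 1 one → 0
Block 3 (111): 3 ones → 1
Block 4 (111): 3 ones → 1
Block 5 (000): 0 ones → 0
Block 6 (000): 0 ones → 0
Block 7 (000): 0 ones → 0
Block 8 (000): 0 ones → 0
Block 9 (111): 3 ones → 1
Block 10 (000): 0 ones → 0

1011000010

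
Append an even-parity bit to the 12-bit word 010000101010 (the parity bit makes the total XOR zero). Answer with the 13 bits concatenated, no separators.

XOR of the 12 data bits: 0⊕1⊕0⊕0⊕0⊕0⊕1⊕0⊕1⊕0⊕1⊕0 = 0
Parity bit = 0 (so all 13 bits XOR to 0).

0100001010100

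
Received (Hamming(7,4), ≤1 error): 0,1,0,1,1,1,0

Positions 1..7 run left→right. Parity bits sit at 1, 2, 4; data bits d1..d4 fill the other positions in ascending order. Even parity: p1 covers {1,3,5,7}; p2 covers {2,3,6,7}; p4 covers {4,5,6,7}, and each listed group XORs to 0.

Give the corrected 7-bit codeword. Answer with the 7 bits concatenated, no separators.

0101010

s1 (pos 1,3,5,7): 0⊕0⊕1⊕0 = 1
s2 (pos 2,3,6,7): 1⊕0⊕1⊕0 = 0
s4 (pos 4,5,6,7): 1⊕1⊕1⊕0 = 1
Syndrome s4…s1 = 101 → error at position 5.
Flip position 5: 0101110 → 0101010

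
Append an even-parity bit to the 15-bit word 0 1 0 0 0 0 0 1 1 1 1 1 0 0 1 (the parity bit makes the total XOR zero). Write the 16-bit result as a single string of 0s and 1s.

0100000111110011

XOR of the 15 data bits: 0⊕1⊕0⊕0⊕0⊕0⊕0⊕1⊕1⊕1⊕1⊕1⊕0⊕0⊕1 = 1
Parity bit = 1 (so all 16 bits XOR to 0).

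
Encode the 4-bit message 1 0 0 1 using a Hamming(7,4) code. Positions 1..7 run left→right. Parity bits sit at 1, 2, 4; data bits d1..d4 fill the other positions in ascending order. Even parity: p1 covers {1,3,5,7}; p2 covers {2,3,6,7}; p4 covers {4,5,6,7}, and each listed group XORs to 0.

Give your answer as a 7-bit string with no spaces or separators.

0011001

Place data at non-parity positions: p1 p2 1 p4 0 0 1
p1 (pos 1,3,5,7): XOR of data positions = 1⊕0⊕1 = 0
p2 (pos 2,3,6,7): XOR of data positions = 1⊕0⊕1 = 0
p4 (pos 4,5,6,7): XOR of data positions = 0⊕0⊕1 = 1
Codeword: 0011001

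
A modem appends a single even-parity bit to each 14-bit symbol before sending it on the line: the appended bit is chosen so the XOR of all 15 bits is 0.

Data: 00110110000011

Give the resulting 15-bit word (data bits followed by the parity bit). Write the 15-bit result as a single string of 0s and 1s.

XOR of the 14 data bits: 0⊕0⊕1⊕1⊕0⊕1⊕1⊕0⊕0⊕0⊕0⊕0⊕1⊕1 = 0
Parity bit = 0 (so all 15 bits XOR to 0).

001101100000110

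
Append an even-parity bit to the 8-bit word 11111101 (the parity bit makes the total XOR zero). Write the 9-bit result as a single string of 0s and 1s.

XOR of the 8 data bits: 1⊕1⊕1⊕1⊕1⊕1⊕0⊕1 = 1
Parity bit = 1 (so all 9 bits XOR to 0).

111111011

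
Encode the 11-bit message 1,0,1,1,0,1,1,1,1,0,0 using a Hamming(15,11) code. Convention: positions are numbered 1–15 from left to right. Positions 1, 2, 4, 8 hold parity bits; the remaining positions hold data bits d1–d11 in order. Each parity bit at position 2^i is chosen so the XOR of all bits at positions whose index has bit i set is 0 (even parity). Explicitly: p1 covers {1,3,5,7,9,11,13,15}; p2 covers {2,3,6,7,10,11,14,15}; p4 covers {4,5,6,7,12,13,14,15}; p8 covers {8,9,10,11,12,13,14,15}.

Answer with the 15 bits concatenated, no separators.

Place data at non-parity positions: p1 p2 1 p4 0 1 1 p8 0 1 1 1 1 0 0
p1 (pos 1,3,5,7,9,11,13,15): XOR of data positions = 1⊕0⊕1⊕0⊕1⊕1⊕0 = 0
p2 (pos 2,3,6,7,10,11,14,15): XOR of data positions = 1⊕1⊕1⊕1⊕1⊕0⊕0 = 1
p4 (pos 4,5,6,7,12,13,14,15): XOR of data positions = 0⊕1⊕1⊕1⊕1⊕0⊕0 = 0
p8 (pos 8,9,10,11,12,13,14,15): XOR of data positions = 0⊕1⊕1⊕1⊕1⊕0⊕0 = 0
Codeword: 011001100111100

011001100111100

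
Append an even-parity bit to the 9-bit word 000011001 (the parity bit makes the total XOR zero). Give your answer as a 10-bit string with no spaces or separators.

XOR of the 9 data bits: 0⊕0⊕0⊕0⊕1⊕1⊕0⊕0⊕1 = 1
Parity bit = 1 (so all 10 bits XOR to 0).

0000110011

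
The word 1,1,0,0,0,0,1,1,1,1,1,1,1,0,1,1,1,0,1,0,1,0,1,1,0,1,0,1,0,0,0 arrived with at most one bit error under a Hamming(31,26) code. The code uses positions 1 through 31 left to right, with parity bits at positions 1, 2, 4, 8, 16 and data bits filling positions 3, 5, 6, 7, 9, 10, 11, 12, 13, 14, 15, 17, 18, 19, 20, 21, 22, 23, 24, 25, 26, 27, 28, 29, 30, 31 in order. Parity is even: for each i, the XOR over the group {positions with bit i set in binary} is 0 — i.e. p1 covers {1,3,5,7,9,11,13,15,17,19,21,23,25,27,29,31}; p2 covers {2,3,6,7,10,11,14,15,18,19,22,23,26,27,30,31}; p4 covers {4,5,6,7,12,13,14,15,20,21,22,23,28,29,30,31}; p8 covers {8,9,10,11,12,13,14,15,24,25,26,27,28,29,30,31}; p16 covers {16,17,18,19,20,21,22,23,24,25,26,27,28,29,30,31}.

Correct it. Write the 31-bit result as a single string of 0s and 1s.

s1 (pos 1,3,5,7,9,11,13,15,17,19,21,23,25,27,29,31): 1⊕0⊕0⊕1⊕1⊕1⊕1⊕1⊕1⊕1⊕1⊕1⊕0⊕0⊕0⊕0 = 0
s2 (pos 2,3,6,7,10,11,14,15,18,19,22,23,26,27,30,31): 1⊕0⊕0⊕1⊕1⊕1⊕0⊕1⊕0⊕1⊕0⊕1⊕1⊕0⊕0⊕0 = 0
s4 (pos 4,5,6,7,12,13,14,15,20,21,22,23,28,29,30,31): 0⊕0⊕0⊕1⊕1⊕1⊕0⊕1⊕0⊕1⊕0⊕1⊕1⊕0⊕0⊕0 = 1
s8 (pos 8,9,10,11,12,13,14,15,24,25,26,27,28,29,30,31): 1⊕1⊕1⊕1⊕1⊕1⊕0⊕1⊕1⊕0⊕1⊕0⊕1⊕0⊕0⊕0 = 0
s16 (pos 16,17,18,19,20,21,22,23,24,25,26,27,28,29,30,31): 1⊕1⊕0⊕1⊕0⊕1⊕0⊕1⊕1⊕0⊕1⊕0⊕1⊕0⊕0⊕0 = 0
Syndrome s16…s1 = 00100 → error at position 4.
Flip position 4: 1100001111111011101010110101000 → 1101001111111011101010110101000

1101001111111011101010110101000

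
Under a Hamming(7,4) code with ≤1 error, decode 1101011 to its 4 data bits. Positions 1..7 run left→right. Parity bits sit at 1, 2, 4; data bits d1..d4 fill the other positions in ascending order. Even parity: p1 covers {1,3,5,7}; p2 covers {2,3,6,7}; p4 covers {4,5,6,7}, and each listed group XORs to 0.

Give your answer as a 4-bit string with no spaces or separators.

s1 (pos 1,3,5,7): 1⊕0⊕0⊕1 = 0
s2 (pos 2,3,6,7): 1⊕0⊕1⊕1 = 1
s4 (pos 4,5,6,7): 1⊕0⊕1⊕1 = 1
Syndrome s4…s1 = 110 → error at position 6.
Flip position 6: 1101011 → 1101001
Read data bits from positions 3,5,6,7: 0001

0001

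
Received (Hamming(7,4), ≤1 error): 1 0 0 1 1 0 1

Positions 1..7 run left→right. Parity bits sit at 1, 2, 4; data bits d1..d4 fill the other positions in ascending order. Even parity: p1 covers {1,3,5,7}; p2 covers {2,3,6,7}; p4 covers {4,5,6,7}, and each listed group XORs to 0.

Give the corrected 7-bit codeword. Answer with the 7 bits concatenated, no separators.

s1 (pos 1,3,5,7): 1⊕0⊕1⊕1 = 1
s2 (pos 2,3,6,7): 0⊕0⊕0⊕1 = 1
s4 (pos 4,5,6,7): 1⊕1⊕0⊕1 = 1
Syndrome s4…s1 = 111 → error at position 7.
Flip position 7: 1001101 → 1001100

1001100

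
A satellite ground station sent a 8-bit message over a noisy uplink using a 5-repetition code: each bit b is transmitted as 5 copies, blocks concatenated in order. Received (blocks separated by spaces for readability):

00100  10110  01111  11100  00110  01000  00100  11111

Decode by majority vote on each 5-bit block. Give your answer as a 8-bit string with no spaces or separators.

Block 1 (00100): 1 one → 0
Block 2 (10110): 3 ones → 1
Block 3 (01111): 4 ones → 1
Block 4 (11100): 3 ones → 1
Block 5 (00110): 2 ones → 0
Block 6 (01000): 1 one → 0
Block 7 (00100): 1 one → 0
Block 8 (11111): 5 ones → 1

01110001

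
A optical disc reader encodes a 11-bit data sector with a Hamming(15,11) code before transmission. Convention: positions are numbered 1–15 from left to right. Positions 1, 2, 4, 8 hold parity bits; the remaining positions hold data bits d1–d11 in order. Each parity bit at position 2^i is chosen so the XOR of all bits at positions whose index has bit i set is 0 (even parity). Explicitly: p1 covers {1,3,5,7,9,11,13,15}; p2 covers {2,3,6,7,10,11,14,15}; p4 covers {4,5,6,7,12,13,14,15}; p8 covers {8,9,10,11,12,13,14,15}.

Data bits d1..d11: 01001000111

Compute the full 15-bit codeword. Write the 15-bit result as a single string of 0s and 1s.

000010001000111

Place data at non-parity positions: p1 p2 0 p4 1 0 0 p8 1 0 0 0 1 1 1
p1 (pos 1,3,5,7,9,11,13,15): XOR of data positions = 0⊕1⊕0⊕1⊕0⊕1⊕1 = 0
p2 (pos 2,3,6,7,10,11,14,15): XOR of data positions = 0⊕0⊕0⊕0⊕0⊕1⊕1 = 0
p4 (pos 4,5,6,7,12,13,14,15): XOR of data positions = 1⊕0⊕0⊕0⊕1⊕1⊕1 = 0
p8 (pos 8,9,10,11,12,13,14,15): XOR of data positions = 1⊕0⊕0⊕0⊕1⊕1⊕1 = 0
Codeword: 000010001000111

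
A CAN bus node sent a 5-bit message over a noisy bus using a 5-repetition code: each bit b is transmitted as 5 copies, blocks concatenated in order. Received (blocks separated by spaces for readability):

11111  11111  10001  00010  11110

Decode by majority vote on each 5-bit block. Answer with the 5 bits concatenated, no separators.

11001

Block 1 (11111): 5 ones → 1
Block 2 (11111): 5 ones → 1
Block 3 (10001): 2 ones → 0
Block 4 (00010): 1 one → 0
Block 5 (11110): 4 ones → 1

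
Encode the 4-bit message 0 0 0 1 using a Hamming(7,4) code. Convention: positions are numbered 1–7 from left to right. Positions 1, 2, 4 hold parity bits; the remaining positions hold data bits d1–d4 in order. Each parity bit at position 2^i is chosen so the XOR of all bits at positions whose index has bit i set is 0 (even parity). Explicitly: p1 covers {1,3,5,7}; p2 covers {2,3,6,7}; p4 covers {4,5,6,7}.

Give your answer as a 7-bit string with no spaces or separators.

1101001

Place data at non-parity positions: p1 p2 0 p4 0 0 1
p1 (pos 1,3,5,7): XOR of data positions = 0⊕0⊕1 = 1
p2 (pos 2,3,6,7): XOR of data positions = 0⊕0⊕1 = 1
p4 (pos 4,5,6,7): XOR of data positions = 0⊕0⊕1 = 1
Codeword: 1101001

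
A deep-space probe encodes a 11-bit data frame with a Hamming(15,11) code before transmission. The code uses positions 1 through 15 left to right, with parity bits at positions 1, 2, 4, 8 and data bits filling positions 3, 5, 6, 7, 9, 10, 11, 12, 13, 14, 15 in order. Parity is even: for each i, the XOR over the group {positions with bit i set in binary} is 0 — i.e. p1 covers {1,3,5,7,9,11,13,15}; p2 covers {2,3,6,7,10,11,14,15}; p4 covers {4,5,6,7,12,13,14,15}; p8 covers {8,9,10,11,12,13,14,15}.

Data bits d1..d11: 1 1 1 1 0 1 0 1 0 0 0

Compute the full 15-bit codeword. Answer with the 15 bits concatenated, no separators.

Place data at non-parity positions: p1 p2 1 p4 1 1 1 p8 0 1 0 1 0 0 0
p1 (pos 1,3,5,7,9,11,13,15): XOR of data positions = 1⊕1⊕1⊕0⊕0⊕0⊕0 = 1
p2 (pos 2,3,6,7,10,11,14,15): XOR of data positions = 1⊕1⊕1⊕1⊕0⊕0⊕0 = 0
p4 (pos 4,5,6,7,12,13,14,15): XOR of data positions = 1⊕1⊕1⊕1⊕0⊕0⊕0 = 0
p8 (pos 8,9,10,11,12,13,14,15): XOR of data positions = 0⊕1⊕0⊕1⊕0⊕0⊕0 = 0
Codeword: 101011100101000

101011100101000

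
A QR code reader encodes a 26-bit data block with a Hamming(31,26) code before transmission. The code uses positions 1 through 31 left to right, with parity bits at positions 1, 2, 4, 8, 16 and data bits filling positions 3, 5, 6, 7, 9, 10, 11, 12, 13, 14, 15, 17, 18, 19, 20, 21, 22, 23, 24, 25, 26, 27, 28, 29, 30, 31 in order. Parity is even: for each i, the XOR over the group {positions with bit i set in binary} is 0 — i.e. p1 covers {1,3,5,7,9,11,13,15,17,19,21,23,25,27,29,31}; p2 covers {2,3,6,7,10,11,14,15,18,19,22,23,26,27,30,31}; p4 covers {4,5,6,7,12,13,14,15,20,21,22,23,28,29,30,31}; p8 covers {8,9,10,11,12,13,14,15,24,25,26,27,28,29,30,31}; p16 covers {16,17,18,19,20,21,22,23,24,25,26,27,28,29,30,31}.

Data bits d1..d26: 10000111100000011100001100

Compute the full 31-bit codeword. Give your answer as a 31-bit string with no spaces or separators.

0111000001111001000011100001100

Place data at non-parity positions: p1 p2 1 p4 0 0 0 p8 0 1 1 1 1 0 0 p16 0 0 0 0 1 1 1 0 0 0 0 1 1 0 0
p1 (pos 1,3,5,7,9,11,13,15,17,19,21,23,25,27,29,31): XOR of data positions = 1⊕0⊕0⊕0⊕1⊕1⊕0⊕0⊕0⊕1⊕1⊕0⊕0⊕1⊕0 = 0
p2 (pos 2,3,6,7,10,11,14,15,18,19,22,23,26,27,30,31): XOR of data positions = 1⊕0⊕0⊕1⊕1⊕0⊕0⊕0⊕0⊕1⊕1⊕0⊕0⊕0⊕0 = 1
p4 (pos 4,5,6,7,12,13,14,15,20,21,22,23,28,29,30,31): XOR of data positions = 0⊕0⊕0⊕1⊕1⊕0⊕0⊕0⊕1⊕1⊕1⊕1⊕1⊕0⊕0 = 1
p8 (pos 8,9,10,11,12,13,14,15,24,25,26,27,28,29,30,31): XOR of data positions = 0⊕1⊕1⊕1⊕1⊕0⊕0⊕0⊕0⊕0⊕0⊕1⊕1⊕0⊕0 = 0
p16 (pos 16,17,18,19,20,21,22,23,24,25,26,27,28,29,30,31): XOR of data positions = 0⊕0⊕0⊕0⊕1⊕1⊕1⊕0⊕0⊕0⊕0⊕1⊕1⊕0⊕0 = 1
Codeword: 0111000001111001000011100001100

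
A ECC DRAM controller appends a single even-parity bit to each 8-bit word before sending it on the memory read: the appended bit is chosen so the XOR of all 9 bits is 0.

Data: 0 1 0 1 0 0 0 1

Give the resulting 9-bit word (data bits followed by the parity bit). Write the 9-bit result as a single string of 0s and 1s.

010100011

XOR of the 8 data bits: 0⊕1⊕0⊕1⊕0⊕0⊕0⊕1 = 1
Parity bit = 1 (so all 9 bits XOR to 0).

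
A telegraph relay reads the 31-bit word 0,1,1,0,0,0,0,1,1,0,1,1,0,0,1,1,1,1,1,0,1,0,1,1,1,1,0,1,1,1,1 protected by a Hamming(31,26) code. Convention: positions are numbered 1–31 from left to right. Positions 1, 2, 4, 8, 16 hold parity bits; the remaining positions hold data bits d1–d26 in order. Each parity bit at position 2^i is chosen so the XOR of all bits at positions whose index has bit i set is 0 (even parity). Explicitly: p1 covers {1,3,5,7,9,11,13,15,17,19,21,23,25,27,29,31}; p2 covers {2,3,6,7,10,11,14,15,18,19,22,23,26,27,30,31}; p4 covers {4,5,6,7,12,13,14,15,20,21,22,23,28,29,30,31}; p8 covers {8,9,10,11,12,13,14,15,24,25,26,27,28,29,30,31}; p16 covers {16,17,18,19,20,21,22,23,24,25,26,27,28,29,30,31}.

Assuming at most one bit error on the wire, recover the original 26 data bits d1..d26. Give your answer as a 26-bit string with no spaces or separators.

s1 (pos 1,3,5,7,9,11,13,15,17,19,21,23,25,27,29,31): 0⊕1⊕0⊕0⊕1⊕1⊕0⊕1⊕1⊕1⊕1⊕1⊕1⊕0⊕1⊕1 = 1
s2 (pos 2,3,6,7,10,11,14,15,18,19,22,23,26,27,30,31): 1⊕1⊕0⊕0⊕0⊕1⊕0⊕1⊕1⊕1⊕0⊕1⊕1⊕0⊕1⊕1 = 0
s4 (pos 4,5,6,7,12,13,14,15,20,21,22,23,28,29,30,31): 0⊕0⊕0⊕0⊕1⊕0⊕0⊕1⊕0⊕1⊕0⊕1⊕1⊕1⊕1⊕1 = 0
s8 (pos 8,9,10,11,12,13,14,15,24,25,26,27,28,29,30,31): 1⊕1⊕0⊕1⊕1⊕0⊕0⊕1⊕1⊕1⊕1⊕0⊕1⊕1⊕1⊕1 = 0
s16 (pos 16,17,18,19,20,21,22,23,24,25,26,27,28,29,30,31): 1⊕1⊕1⊕1⊕0⊕1⊕0⊕1⊕1⊕1⊕1⊕0⊕1⊕1⊕1⊕1 = 1
Syndrome s16…s1 = 10001 → error at position 17.
Flip position 17: 0110000110110011111010111101111 → 0110000110110011011010111101111
Read data bits from positions 3,5,6,7,9,10,11,12,13,14,15,17,18,19,20,21,22,23,24,25,26,27,28,29,30,31: 10001011001011010111101111

10001011001011010111101111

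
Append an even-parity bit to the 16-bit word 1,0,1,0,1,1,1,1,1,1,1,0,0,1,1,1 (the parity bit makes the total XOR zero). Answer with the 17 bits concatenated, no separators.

10101111111001110

XOR of the 16 data bits: 1⊕0⊕1⊕0⊕1⊕1⊕1⊕1⊕1⊕1⊕1⊕0⊕0⊕1⊕1⊕1 = 0
Parity bit = 0 (so all 17 bits XOR to 0).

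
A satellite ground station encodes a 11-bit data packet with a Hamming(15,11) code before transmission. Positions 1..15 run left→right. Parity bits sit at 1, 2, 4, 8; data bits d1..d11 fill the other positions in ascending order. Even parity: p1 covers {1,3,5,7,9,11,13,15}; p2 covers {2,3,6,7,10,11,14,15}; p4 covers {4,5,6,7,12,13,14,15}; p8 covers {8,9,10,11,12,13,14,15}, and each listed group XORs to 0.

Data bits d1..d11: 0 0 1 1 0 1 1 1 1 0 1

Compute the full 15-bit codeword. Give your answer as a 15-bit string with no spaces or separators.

010101110111101

Place data at non-parity positions: p1 p2 0 p4 0 1 1 p8 0 1 1 1 1 0 1
p1 (pos 1,3,5,7,9,11,13,15): XOR of data positions = 0⊕0⊕1⊕0⊕1⊕1⊕1 = 0
p2 (pos 2,3,6,7,10,11,14,15): XOR of data positions = 0⊕1⊕1⊕1⊕1⊕0⊕1 = 1
p4 (pos 4,5,6,7,12,13,14,15): XOR of data positions = 0⊕1⊕1⊕1⊕1⊕0⊕1 = 1
p8 (pos 8,9,10,11,12,13,14,15): XOR of data positions = 0⊕1⊕1⊕1⊕1⊕0⊕1 = 1
Codeword: 010101110111101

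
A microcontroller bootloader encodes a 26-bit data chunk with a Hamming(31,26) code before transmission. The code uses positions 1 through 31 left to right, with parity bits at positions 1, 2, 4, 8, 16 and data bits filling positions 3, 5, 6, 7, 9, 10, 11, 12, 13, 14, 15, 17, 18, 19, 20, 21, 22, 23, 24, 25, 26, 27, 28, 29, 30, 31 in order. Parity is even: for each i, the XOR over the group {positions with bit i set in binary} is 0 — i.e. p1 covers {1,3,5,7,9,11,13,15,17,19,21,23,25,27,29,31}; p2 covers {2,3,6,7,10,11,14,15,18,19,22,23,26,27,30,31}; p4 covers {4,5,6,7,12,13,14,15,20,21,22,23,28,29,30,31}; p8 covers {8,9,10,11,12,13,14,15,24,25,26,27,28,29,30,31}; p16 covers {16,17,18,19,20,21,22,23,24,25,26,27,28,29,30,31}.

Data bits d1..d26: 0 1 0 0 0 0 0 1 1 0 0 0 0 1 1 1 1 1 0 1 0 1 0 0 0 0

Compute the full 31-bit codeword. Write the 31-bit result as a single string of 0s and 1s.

1001100000011001001111101010000

Place data at non-parity positions: p1 p2 0 p4 1 0 0 p8 0 0 0 1 1 0 0 p16 0 0 1 1 1 1 1 0 1 0 1 0 0 0 0
p1 (pos 1,3,5,7,9,11,13,15,17,19,21,23,25,27,29,31): XOR of data positions = 0⊕1⊕0⊕0⊕0⊕1⊕0⊕0⊕1⊕1⊕1⊕1⊕1⊕0⊕0 = 1
p2 (pos 2,3,6,7,10,11,14,15,18,19,22,23,26,27,30,31): XOR of data positions = 0⊕0⊕0⊕0⊕0⊕0⊕0⊕0⊕1⊕1⊕1⊕0⊕1⊕0⊕0 = 0
p4 (pos 4,5,6,7,12,13,14,15,20,21,22,23,28,29,30,31): XOR of data positions = 1⊕0⊕0⊕1⊕1⊕0⊕0⊕1⊕1⊕1⊕1⊕0⊕0⊕0⊕0 = 1
p8 (pos 8,9,10,11,12,13,14,15,24,25,26,27,28,29,30,31): XOR of data positions = 0⊕0⊕0⊕1⊕1⊕0⊕0⊕0⊕1⊕0⊕1⊕0⊕0⊕0⊕0 = 0
p16 (pos 16,17,18,19,20,21,22,23,24,25,26,27,28,29,30,31): XOR of data positions = 0⊕0⊕1⊕1⊕1⊕1⊕1⊕0⊕1⊕0⊕1⊕0⊕0⊕0⊕0 = 1
Codeword: 1001100000011001001111101010000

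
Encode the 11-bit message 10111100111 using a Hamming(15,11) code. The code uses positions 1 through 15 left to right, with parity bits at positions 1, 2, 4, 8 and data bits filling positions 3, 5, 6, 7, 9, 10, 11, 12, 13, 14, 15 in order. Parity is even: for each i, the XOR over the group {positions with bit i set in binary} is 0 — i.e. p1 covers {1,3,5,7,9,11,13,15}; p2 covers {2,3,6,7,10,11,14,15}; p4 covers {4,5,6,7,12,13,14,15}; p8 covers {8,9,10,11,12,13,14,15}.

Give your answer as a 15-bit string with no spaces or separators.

101101111100111

Place data at non-parity positions: p1 p2 1 p4 0 1 1 p8 1 1 0 0 1 1 1
p1 (pos 1,3,5,7,9,11,13,15): XOR of data positions = 1⊕0⊕1⊕1⊕0⊕1⊕1 = 1
p2 (pos 2,3,6,7,10,11,14,15): XOR of data positions = 1⊕1⊕1⊕1⊕0⊕1⊕1 = 0
p4 (pos 4,5,6,7,12,13,14,15): XOR of data positions = 0⊕1⊕1⊕0⊕1⊕1⊕1 = 1
p8 (pos 8,9,10,11,12,13,14,15): XOR of data positions = 1⊕1⊕0⊕0⊕1⊕1⊕1 = 1
Codeword: 101101111100111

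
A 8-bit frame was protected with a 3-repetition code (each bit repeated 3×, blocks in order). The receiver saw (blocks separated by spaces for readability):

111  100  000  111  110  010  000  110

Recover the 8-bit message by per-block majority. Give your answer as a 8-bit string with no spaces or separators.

Block 1 (111): 3 ones → 1
Block 2 (100): 1 one → 0
Block 3 (000): 0 ones → 0
Block 4 (111): 3 ones → 1
Block 5 (110): 2 ones → 1
Block 6 (010): 1 one → 0
Block 7 (000): 0 ones → 0
Block 8 (110): 2 ones → 1

10011001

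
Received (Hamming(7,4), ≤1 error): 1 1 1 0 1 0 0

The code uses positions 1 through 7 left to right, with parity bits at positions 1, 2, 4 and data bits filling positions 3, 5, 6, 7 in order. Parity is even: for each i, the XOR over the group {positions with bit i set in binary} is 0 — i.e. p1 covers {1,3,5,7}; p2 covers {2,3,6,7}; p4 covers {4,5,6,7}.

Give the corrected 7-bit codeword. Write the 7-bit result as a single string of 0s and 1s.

s1 (pos 1,3,5,7): 1⊕1⊕1⊕0 = 1
s2 (pos 2,3,6,7): 1⊕1⊕0⊕0 = 0
s4 (pos 4,5,6,7): 0⊕1⊕0⊕0 = 1
Syndrome s4…s1 = 101 → error at position 5.
Flip position 5: 1110100 → 1110000

1110000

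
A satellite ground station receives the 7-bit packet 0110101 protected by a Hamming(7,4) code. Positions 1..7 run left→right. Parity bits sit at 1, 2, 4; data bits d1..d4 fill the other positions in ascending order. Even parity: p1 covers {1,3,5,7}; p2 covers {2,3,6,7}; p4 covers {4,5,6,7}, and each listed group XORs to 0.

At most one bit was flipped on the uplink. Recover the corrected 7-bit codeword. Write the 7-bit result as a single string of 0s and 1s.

s1 (pos 1,3,5,7): 0⊕1⊕1⊕1 = 1
s2 (pos 2,3,6,7): 1⊕1⊕0⊕1 = 1
s4 (pos 4,5,6,7): 0⊕1⊕0⊕1 = 0
Syndrome s4…s1 = 011 → error at position 3.
Flip position 3: 0110101 → 0100101

0100101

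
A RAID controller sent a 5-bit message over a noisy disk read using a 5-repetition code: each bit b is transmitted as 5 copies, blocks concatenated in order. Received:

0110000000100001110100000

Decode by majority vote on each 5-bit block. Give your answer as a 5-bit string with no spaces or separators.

00010

Block 1 (01100): 2 ones → 0
Block 2 (00000): 0 ones → 0
Block 3 (10000): 1 one → 0
Block 4 (11101): 4 ones → 1
Block 5 (00000): 0 ones → 0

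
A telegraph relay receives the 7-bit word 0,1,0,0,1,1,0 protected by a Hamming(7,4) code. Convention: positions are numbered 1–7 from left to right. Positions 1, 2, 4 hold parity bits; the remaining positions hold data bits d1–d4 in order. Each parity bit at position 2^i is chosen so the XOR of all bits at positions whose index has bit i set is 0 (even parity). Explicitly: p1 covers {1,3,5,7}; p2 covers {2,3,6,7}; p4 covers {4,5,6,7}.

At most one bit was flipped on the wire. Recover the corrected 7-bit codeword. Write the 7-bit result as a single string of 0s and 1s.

1100110

s1 (pos 1,3,5,7): 0⊕0⊕1⊕0 = 1
s2 (pos 2,3,6,7): 1⊕0⊕1⊕0 = 0
s4 (pos 4,5,6,7): 0⊕1⊕1⊕0 = 0
Syndrome s4…s1 = 001 → error at position 1.
Flip position 1: 0100110 → 1100110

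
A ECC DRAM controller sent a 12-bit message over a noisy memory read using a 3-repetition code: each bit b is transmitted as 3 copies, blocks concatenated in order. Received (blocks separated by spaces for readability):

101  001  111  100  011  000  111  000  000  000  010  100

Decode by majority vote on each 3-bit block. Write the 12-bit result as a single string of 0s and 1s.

Block 1 (101): 2 ones → 1
Block 2 (001): 1 one → 0
Block 3 (111): 3 ones → 1
Block 4 (100): 1 one → 0
Block 5 (011): 2 ones → 1
Block 6 (000): 0 ones → 0
Block 7 (111): 3 ones → 1
Block 8 (000): 0 ones → 0
Block 9 (000): 0 ones → 0
Block 10 (000): 0 ones → 0
Block 11 (010): 1 one → 0
Block 12 (100): 1 one → 0

101010100000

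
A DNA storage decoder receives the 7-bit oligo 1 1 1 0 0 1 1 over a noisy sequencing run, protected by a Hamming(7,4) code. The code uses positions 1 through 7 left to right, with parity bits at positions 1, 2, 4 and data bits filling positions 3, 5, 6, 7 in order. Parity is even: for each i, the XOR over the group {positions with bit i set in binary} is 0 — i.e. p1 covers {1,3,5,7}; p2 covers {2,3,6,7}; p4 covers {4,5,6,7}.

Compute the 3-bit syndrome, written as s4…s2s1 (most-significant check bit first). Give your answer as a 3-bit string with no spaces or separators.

s1 (pos 1,3,5,7): 1⊕1⊕0⊕1 = 1
s2 (pos 2,3,6,7): 1⊕1⊕1⊕1 = 0
s4 (pos 4,5,6,7): 0⊕0⊕1⊕1 = 0
Syndrome s4…s1 = 001 → error at position 1.

001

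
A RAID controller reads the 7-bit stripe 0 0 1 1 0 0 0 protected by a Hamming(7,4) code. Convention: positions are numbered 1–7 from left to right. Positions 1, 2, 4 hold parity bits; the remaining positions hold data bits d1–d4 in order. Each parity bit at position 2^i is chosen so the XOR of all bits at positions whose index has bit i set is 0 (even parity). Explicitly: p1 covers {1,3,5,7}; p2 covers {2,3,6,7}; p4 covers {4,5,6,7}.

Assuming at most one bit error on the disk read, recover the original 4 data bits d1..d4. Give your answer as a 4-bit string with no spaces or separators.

1001

s1 (pos 1,3,5,7): 0⊕1⊕0⊕0 = 1
s2 (pos 2,3,6,7): 0⊕1⊕0⊕0 = 1
s4 (pos 4,5,6,7): 1⊕0⊕0⊕0 = 1
Syndrome s4…s1 = 111 → error at position 7.
Flip position 7: 0011000 → 0011001
Read data bits from positions 3,5,6,7: 1001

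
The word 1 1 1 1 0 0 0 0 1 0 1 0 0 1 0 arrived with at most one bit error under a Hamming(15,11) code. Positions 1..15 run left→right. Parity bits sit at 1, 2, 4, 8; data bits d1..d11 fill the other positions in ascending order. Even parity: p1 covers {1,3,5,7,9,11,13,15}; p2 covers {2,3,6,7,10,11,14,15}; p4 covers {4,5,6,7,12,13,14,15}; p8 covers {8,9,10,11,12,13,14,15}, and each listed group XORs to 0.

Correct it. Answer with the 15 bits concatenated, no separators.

s1 (pos 1,3,5,7,9,11,13,15): 1⊕1⊕0⊕0⊕1⊕1⊕0⊕0 = 0
s2 (pos 2,3,6,7,10,11,14,15): 1⊕1⊕0⊕0⊕0⊕1⊕1⊕0 = 0
s4 (pos 4,5,6,7,12,13,14,15): 1⊕0⊕0⊕0⊕0⊕0⊕1⊕0 = 0
s8 (pos 8,9,10,11,12,13,14,15): 0⊕1⊕0⊕1⊕0⊕0⊕1⊕0 = 1
Syndrome s8…s1 = 1000 → error at position 8.
Flip position 8: 111100001010010 → 111100011010010

111100011010010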